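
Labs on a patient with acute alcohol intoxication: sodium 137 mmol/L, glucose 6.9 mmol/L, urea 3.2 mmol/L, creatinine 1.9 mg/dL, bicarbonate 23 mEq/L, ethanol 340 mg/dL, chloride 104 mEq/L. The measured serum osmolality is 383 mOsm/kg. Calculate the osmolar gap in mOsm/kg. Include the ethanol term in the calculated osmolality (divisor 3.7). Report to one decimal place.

Calculated osmolality = 2·Na + glucose + urea + ethanol/3.7
= 2·137 + 6.9 + 3.2 + 340/3.7
= 274 + 6.90 + 3.20 + 91.89
= 375.99 mOsm/kg ≈ 376.0 mOsm/kg
Osmolar gap = measured − calculated = 383 − 376.0 = 7.0 mOsm/kg

7.0 mOsm/kg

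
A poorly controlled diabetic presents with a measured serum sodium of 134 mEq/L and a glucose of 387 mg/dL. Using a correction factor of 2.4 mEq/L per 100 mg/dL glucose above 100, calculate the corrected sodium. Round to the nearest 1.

Corrected Na = measured Na + 2.4 · (glucose − 100)/100
= 134 + 2.4 · (387 − 100)/100
= 134 + 6.9
= 140.9 mEq/L

141 mEq/L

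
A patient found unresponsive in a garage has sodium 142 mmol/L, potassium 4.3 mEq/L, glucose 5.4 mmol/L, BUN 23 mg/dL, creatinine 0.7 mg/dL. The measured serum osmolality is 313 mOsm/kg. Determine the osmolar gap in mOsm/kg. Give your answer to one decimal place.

Calculated osmolality = 2·Na + glucose + BUN/2.8
= 2·142 + 5.4 + 23/2.8
= 284 + 5.40 + 8.21
= 297.61 mOsm/kg ≈ 297.6 mOsm/kg
Osmolar gap = measured − calculated = 313 − 297.6 = 15.4 mOsm/kg

15.4 mOsm/kg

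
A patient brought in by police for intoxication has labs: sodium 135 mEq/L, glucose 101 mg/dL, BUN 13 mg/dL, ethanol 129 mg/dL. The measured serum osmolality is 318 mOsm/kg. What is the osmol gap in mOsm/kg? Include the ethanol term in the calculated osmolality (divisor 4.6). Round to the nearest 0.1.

Calculated osmolality = 2·Na + glucose/18 + BUN/2.8 + ethanol/4.6
= 2·135 + 101/18 + 13/2.8 + 129/4.6
= 270 + 5.61 + 4.64 + 28.04
= 308.29 mOsm/kg ≈ 308.3 mOsm/kg
Osmolar gap = measured − calculated = 318 − 308.3 = 9.7 mOsm/kg

9.7 mOsm/kg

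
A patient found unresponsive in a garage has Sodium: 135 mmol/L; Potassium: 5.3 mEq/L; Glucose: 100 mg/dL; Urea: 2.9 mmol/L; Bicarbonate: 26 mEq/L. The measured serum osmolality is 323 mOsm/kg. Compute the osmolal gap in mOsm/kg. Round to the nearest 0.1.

Calculated osmolality = 2·Na + glucose/18 + urea
= 2·135 + 100/18 + 2.9
= 270 + 5.56 + 2.90
= 278.46 mOsm/kg ≈ 278.5 mOsm/kg
Osmolar gap = measured − calculated = 323 − 278.5 = 44.5 mOsm/kg

44.5 mOsm/kg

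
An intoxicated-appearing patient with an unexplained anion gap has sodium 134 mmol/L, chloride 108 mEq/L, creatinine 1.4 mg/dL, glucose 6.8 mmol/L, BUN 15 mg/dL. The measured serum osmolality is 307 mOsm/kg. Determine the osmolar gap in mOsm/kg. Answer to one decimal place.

26.8 mOsm/kg

Calculated osmolality = 2·Na + glucose + BUN/2.8
= 2·134 + 6.8 + 15/2.8
= 268 + 6.80 + 5.36
= 280.16 mOsm/kg ≈ 280.2 mOsm/kg
Osmolar gap = measured − calculated = 307 − 280.2 = 26.8 mOsm/kg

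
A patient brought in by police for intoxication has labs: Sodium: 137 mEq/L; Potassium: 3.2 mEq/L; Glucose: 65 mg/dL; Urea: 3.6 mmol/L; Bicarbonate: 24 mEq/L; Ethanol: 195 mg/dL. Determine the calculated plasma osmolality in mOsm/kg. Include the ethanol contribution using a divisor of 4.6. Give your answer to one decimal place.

Calculated osmolality = 2·Na + glucose/18 + urea + ethanol/4.6
= 2·137 + 65/18 + 3.6 + 195/4.6
= 274 + 3.61 + 3.60 + 42.39
= 323.6 mOsm/kg

323.6 mOsm/kg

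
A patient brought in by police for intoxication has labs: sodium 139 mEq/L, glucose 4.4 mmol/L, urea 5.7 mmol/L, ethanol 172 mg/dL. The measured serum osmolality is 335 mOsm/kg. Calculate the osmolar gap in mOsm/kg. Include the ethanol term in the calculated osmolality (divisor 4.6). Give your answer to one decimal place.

Calculated osmolality = 2·Na + glucose + urea + ethanol/4.6
= 2·139 + 4.4 + 5.7 + 172/4.6
= 278 + 4.40 + 5.70 + 37.39
= 325.49 mOsm/kg ≈ 325.5 mOsm/kg
Osmolar gap = measured − calculated = 335 − 325.5 = 9.5 mOsm/kg

9.5 mOsm/kg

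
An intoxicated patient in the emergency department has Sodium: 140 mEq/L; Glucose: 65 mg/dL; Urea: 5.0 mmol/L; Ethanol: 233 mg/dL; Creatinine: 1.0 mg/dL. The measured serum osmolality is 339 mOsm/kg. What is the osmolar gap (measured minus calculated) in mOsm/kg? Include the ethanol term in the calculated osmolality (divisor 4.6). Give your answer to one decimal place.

-0.3 mOsm/kg

Calculated osmolality = 2·Na + glucose/18 + urea + ethanol/4.6
= 2·140 + 65/18 + 5 + 233/4.6
= 280 + 3.61 + 5 + 50.65
= 339.26 mOsm/kg ≈ 339.3 mOsm/kg
Osmolar gap = measured − calculated = 339 − 339.3 = -0.3 mOsm/kg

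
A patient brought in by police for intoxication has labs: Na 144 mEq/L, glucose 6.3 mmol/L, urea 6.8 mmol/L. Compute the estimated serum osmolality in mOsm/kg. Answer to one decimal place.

Calculated osmolality = 2·Na + glucose + urea
= 2·144 + 6.3 + 6.8
= 288 + 6.30 + 6.80
= 301.1 mOsm/kg

301.1 mOsm/kg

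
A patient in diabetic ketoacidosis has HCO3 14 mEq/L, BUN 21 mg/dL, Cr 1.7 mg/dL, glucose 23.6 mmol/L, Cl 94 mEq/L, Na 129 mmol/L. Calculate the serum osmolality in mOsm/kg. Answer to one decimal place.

Calculated osmolality = 2·Na + glucose + BUN/2.8
= 2·129 + 23.6 + 21/2.8
= 258 + 23.60 + 7.50
= 289.1 mOsm/kg

289.1 mOsm/kg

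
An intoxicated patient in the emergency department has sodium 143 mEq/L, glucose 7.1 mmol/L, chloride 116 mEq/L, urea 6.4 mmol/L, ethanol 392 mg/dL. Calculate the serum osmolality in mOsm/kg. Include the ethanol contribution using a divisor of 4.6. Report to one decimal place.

Calculated osmolality = 2·Na + glucose + urea + ethanol/4.6
= 2·143 + 7.1 + 6.4 + 392/4.6
= 286 + 7.10 + 6.40 + 85.22
= 384.72 mOsm/kg

384.7 mOsm/kg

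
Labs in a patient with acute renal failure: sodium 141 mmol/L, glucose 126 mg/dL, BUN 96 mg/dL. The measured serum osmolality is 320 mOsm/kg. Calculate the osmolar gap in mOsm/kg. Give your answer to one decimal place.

Calculated osmolality = 2·Na + glucose/18 + BUN/2.8
= 2·141 + 126/18 + 96/2.8
= 282 + 7 + 34.29
= 323.29 mOsm/kg ≈ 323.3 mOsm/kg
Osmolar gap = measured − calculated = 320 − 323.3 = -3.3 mOsm/kg

-3.3 mOsm/kg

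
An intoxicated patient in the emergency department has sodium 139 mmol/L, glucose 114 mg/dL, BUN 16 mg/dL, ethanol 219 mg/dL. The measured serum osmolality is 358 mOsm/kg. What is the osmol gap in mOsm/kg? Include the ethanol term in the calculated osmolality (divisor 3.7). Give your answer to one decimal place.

8.8 mOsm/kg

Calculated osmolality = 2·Na + glucose/18 + BUN/2.8 + ethanol/3.7
= 2·139 + 114/18 + 16/2.8 + 219/3.7
= 278 + 6.33 + 5.71 + 59.19
= 349.23 mOsm/kg ≈ 349.2 mOsm/kg
Osmolar gap = measured − calculated = 358 − 349.2 = 8.8 mOsm/kg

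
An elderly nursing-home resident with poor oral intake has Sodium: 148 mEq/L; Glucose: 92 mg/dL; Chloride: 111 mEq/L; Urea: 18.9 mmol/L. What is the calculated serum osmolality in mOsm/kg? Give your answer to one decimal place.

Calculated osmolality = 2·Na + glucose/18 + urea
= 2·148 + 92/18 + 18.9
= 296 + 5.11 + 18.90
= 320.01 mOsm/kg

320.0 mOsm/kg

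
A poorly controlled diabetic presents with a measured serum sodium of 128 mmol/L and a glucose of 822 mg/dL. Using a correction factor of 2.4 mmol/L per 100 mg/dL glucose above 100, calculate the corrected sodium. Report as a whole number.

145 mmol/L

Corrected Na = measured Na + 2.4 · (glucose − 100)/100
= 128 + 2.4 · (822 − 100)/100
= 128 + 17.3
= 145.3 mmol/L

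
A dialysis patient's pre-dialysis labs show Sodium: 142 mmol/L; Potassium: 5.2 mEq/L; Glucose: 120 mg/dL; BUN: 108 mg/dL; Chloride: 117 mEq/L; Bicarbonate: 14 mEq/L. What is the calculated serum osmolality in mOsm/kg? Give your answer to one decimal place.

Calculated osmolality = 2·Na + glucose/18 + BUN/2.8
= 2·142 + 120/18 + 108/2.8
= 284 + 6.67 + 38.57
= 329.24 mOsm/kg

329.2 mOsm/kg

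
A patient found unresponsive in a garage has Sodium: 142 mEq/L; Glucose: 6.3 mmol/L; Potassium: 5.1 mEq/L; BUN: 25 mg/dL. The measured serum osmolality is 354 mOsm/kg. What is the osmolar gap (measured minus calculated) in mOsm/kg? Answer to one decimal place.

Calculated osmolality = 2·Na + glucose + BUN/2.8
= 2·142 + 6.3 + 25/2.8
= 284 + 6.30 + 8.93
= 299.23 mOsm/kg ≈ 299.2 mOsm/kg
Osmolar gap = measured − calculated = 354 − 299.2 = 54.8 mOsm/kg

54.8 mOsm/kg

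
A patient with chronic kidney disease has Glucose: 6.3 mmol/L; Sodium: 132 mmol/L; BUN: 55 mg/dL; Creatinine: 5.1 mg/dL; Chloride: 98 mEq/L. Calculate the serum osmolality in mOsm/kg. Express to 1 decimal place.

Calculated osmolality = 2·Na + glucose + BUN/2.8
= 2·132 + 6.3 + 55/2.8
= 264 + 6.30 + 19.64
= 289.94 mOsm/kg

289.9 mOsm/kg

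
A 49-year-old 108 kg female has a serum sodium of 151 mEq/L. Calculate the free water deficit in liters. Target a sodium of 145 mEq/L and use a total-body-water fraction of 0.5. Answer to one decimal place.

TBW = 0.5 · 108 = 54 L
Free water deficit = TBW · (Na/145 − 1)
= 54 · (151/145 − 1)
= 54 · 0.0414
= 2.24 L

2.2 L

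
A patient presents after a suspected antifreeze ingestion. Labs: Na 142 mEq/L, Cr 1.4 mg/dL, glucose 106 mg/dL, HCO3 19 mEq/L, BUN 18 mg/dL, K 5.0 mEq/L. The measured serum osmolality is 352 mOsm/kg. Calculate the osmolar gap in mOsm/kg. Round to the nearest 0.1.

Calculated osmolality = 2·Na + glucose/18 + BUN/2.8
= 2·142 + 106/18 + 18/2.8
= 284 + 5.89 + 6.43
= 296.32 mOsm/kg ≈ 296.3 mOsm/kg
Osmolar gap = measured − calculated = 352 − 296.3 = 55.7 mOsm/kg

55.7 mOsm/kg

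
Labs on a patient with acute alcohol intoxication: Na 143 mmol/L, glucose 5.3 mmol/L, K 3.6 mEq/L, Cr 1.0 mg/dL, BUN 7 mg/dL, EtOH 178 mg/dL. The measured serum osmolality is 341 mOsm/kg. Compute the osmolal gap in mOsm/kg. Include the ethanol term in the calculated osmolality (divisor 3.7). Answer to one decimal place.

-0.9 mOsm/kg

Calculated osmolality = 2·Na + glucose + BUN/2.8 + ethanol/3.7
= 2·143 + 5.3 + 7/2.8 + 178/3.7
= 286 + 5.30 + 2.50 + 48.11
= 341.91 mOsm/kg ≈ 341.9 mOsm/kg
Osmolar gap = measured − calculated = 341 − 341.9 = -0.9 mOsm/kg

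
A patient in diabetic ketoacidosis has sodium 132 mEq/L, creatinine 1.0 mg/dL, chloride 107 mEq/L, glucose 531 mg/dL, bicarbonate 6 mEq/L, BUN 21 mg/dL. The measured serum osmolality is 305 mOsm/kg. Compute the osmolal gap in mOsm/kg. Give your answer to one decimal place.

4.0 mOsm/kg

Calculated osmolality = 2·Na + glucose/18 + BUN/2.8
= 2·132 + 531/18 + 21/2.8
= 264 + 29.50 + 7.50
= 301 mOsm/kg ≈ 301.0 mOsm/kg
Osmolar gap = measured − calculated = 305 − 301.0 = 4.0 mOsm/kg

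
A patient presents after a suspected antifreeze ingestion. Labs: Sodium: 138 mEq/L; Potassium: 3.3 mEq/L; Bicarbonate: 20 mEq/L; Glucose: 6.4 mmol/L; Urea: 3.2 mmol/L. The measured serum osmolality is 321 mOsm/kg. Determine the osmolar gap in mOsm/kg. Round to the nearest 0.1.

35.4 mOsm/kg

Calculated osmolality = 2·Na + glucose + urea
= 2·138 + 6.4 + 3.2
= 276 + 6.40 + 3.20
= 285.6 mOsm/kg ≈ 285.6 mOsm/kg
Osmolar gap = measured − calculated = 321 − 285.6 = 35.4 mOsm/kg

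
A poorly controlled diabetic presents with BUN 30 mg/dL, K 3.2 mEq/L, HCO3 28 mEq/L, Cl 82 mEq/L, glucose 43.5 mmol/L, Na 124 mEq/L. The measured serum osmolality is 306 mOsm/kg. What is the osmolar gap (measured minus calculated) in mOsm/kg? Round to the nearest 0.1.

Calculated osmolality = 2·Na + glucose + BUN/2.8
= 2·124 + 43.5 + 30/2.8
= 248 + 43.50 + 10.71
= 302.21 mOsm/kg ≈ 302.2 mOsm/kg
Osmolar gap = measured − calculated = 306 − 302.2 = 3.8 mOsm/kg

3.8 mOsm/kg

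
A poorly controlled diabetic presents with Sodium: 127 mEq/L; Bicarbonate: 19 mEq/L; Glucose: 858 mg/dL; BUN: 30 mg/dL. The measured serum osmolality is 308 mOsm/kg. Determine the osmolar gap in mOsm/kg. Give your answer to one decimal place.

-4.4 mOsm/kg

Calculated osmolality = 2·Na + glucose/18 + BUN/2.8
= 2·127 + 858/18 + 30/2.8
= 254 + 47.67 + 10.71
= 312.38 mOsm/kg ≈ 312.4 mOsm/kg
Osmolar gap = measured − calculated = 308 − 312.4 = -4.4 mOsm/kg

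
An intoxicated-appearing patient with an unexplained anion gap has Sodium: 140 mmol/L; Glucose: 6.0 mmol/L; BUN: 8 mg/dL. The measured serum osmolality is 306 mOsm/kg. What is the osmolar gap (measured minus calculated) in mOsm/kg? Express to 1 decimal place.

17.1 mOsm/kg

Calculated osmolality = 2·Na + glucose + BUN/2.8
= 2·140 + 6 + 8/2.8
= 280 + 6 + 2.86
= 288.86 mOsm/kg ≈ 288.9 mOsm/kg
Osmolar gap = measured − calculated = 306 − 288.9 = 17.1 mOsm/kg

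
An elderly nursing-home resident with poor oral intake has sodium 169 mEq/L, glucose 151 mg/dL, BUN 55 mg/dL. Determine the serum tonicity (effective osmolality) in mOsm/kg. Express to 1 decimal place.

Effective osmolality excludes urea (freely permeant across cell membranes):
2·Na + glucose/18
= 2·169 + 151/18
= 338 + 8.39
= 346.39 mOsm/kg

346.4 mOsm/kg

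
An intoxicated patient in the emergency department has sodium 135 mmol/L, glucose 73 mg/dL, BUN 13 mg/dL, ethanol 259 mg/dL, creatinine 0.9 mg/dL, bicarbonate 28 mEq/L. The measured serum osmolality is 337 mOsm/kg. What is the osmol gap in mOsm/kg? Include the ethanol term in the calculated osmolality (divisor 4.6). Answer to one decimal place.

2.0 mOsm/kg

Calculated osmolality = 2·Na + glucose/18 + BUN/2.8 + ethanol/4.6
= 2·135 + 73/18 + 13/2.8 + 259/4.6
= 270 + 4.06 + 4.64 + 56.30
= 335 mOsm/kg ≈ 335.0 mOsm/kg
Osmolar gap = measured − calculated = 337 − 335.0 = 2.0 mOsm/kg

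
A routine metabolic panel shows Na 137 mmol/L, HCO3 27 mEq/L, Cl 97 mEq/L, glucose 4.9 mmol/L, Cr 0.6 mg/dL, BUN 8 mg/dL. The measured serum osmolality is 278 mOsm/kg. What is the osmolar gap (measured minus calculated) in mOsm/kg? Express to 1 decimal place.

Calculated osmolality = 2·Na + glucose + BUN/2.8
= 2·137 + 4.9 + 8/2.8
= 274 + 4.90 + 2.86
= 281.76 mOsm/kg ≈ 281.8 mOsm/kg
Osmolar gap = measured − calculated = 278 − 281.8 = -3.8 mOsm/kg

-3.8 mOsm/kg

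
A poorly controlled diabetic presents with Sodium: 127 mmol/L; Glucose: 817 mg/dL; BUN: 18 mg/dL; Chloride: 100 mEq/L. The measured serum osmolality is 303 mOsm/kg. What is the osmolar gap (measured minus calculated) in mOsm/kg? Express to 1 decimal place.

Calculated osmolality = 2·Na + glucose/18 + BUN/2.8
= 2·127 + 817/18 + 18/2.8
= 254 + 45.39 + 6.43
= 305.82 mOsm/kg ≈ 305.8 mOsm/kg
Osmolar gap = measured − calculated = 303 − 305.8 = -2.8 mOsm/kg

-2.8 mOsm/kg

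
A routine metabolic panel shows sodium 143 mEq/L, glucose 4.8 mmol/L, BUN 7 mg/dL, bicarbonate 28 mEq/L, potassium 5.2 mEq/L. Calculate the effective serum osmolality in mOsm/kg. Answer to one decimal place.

Effective osmolality excludes urea (freely permeant across cell membranes):
2·Na + glucose
= 2·143 + 4.8
= 286 + 4.8
= 290.8 mOsm/kg

290.8 mOsm/kg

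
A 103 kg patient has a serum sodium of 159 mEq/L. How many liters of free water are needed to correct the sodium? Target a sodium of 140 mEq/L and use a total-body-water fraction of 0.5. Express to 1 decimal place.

7.0 L

TBW = 0.5 · 103 = 51.5 L
Free water deficit = TBW · (Na/140 − 1)
= 51.5 · (159/140 − 1)
= 51.5 · 0.1357
= 6.99 L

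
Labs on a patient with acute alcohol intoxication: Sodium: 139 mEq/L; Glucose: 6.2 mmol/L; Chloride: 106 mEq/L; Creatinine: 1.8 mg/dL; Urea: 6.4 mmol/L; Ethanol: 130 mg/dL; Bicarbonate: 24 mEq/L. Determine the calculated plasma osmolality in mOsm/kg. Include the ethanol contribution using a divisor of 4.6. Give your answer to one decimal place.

318.9 mOsm/kg

Calculated osmolality = 2·Na + glucose + urea + ethanol/4.6
= 2·139 + 6.2 + 6.4 + 130/4.6
= 278 + 6.20 + 6.40 + 28.26
= 318.86 mOsm/kg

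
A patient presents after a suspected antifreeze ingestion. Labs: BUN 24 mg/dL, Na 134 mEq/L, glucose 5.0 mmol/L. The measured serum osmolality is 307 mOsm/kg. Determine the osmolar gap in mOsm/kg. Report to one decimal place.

25.4 mOsm/kg

Calculated osmolality = 2·Na + glucose + BUN/2.8
= 2·134 + 5 + 24/2.8
= 268 + 5 + 8.57
= 281.57 mOsm/kg ≈ 281.6 mOsm/kg
Osmolar gap = measured − calculated = 307 − 281.6 = 25.4 mOsm/kg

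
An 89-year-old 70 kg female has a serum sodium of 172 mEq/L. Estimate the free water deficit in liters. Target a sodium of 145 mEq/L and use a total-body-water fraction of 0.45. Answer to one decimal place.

5.9 L

TBW = 0.45 · 70 = 31.5 L
Free water deficit = TBW · (Na/145 − 1)
= 31.5 · (172/145 − 1)
= 31.5 · 0.1862
= 5.87 L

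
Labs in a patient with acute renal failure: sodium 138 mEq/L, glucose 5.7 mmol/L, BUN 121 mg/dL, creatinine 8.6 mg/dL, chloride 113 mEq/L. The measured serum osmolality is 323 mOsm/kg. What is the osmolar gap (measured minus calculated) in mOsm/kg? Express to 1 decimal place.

Calculated osmolality = 2·Na + glucose + BUN/2.8
= 2·138 + 5.7 + 121/2.8
= 276 + 5.70 + 43.21
= 324.91 mOsm/kg ≈ 324.9 mOsm/kg
Osmolar gap = measured − calculated = 323 − 324.9 = -1.9 mOsm/kg

-1.9 mOsm/kg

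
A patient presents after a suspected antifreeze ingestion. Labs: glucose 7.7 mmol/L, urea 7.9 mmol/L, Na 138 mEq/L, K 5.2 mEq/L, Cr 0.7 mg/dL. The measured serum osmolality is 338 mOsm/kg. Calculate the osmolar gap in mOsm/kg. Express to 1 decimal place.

Calculated osmolality = 2·Na + glucose + urea
= 2·138 + 7.7 + 7.9
= 276 + 7.70 + 7.90
= 291.6 mOsm/kg ≈ 291.6 mOsm/kg
Osmolar gap = measured − calculated = 338 − 291.6 = 46.4 mOsm/kg

46.4 mOsm/kg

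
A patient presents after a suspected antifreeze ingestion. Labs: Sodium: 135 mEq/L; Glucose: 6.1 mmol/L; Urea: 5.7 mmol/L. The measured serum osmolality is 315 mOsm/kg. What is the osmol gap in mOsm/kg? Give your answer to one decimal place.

33.2 mOsm/kg

Calculated osmolality = 2·Na + glucose + urea
= 2·135 + 6.1 + 5.7
= 270 + 6.10 + 5.70
= 281.8 mOsm/kg ≈ 281.8 mOsm/kg
Osmolar gap = measured − calculated = 315 − 281.8 = 33.2 mOsm/kg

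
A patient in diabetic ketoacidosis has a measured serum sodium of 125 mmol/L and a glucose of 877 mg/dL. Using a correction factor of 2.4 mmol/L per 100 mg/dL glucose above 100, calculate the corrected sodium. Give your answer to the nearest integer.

144 mmol/L

Corrected Na = measured Na + 2.4 · (glucose − 100)/100
= 125 + 2.4 · (877 − 100)/100
= 125 + 18.6
= 143.6 mmol/L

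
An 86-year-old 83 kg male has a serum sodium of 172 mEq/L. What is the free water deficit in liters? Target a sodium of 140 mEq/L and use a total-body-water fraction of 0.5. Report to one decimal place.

TBW = 0.5 · 83 = 41.5 L
Free water deficit = TBW · (Na/140 − 1)
= 41.5 · (172/140 − 1)
= 41.5 · 0.2286
= 9.49 L

9.5 L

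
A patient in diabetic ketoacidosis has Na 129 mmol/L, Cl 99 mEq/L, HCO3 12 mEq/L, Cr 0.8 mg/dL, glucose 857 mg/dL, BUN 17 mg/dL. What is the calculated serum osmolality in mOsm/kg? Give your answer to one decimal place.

311.7 mOsm/kg

Calculated osmolality = 2·Na + glucose/18 + BUN/2.8
= 2·129 + 857/18 + 17/2.8
= 258 + 47.61 + 6.07
= 311.68 mOsm/kg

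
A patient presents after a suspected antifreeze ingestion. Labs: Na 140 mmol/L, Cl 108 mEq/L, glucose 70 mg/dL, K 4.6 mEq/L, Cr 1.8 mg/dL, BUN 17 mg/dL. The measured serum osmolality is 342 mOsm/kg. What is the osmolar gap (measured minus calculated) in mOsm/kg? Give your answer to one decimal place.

52.0 mOsm/kg

Calculated osmolality = 2·Na + glucose/18 + BUN/2.8
= 2·140 + 70/18 + 17/2.8
= 280 + 3.89 + 6.07
= 289.96 mOsm/kg ≈ 290.0 mOsm/kg
Osmolar gap = measured − calculated = 342 − 290.0 = 52.0 mOsm/kg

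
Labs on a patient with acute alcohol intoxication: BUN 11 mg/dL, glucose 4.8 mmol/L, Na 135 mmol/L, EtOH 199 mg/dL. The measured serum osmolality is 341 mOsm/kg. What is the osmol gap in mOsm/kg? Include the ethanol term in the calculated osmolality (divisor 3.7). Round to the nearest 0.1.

8.5 mOsm/kg

Calculated osmolality = 2·Na + glucose + BUN/2.8 + ethanol/3.7
= 2·135 + 4.8 + 11/2.8 + 199/3.7
= 270 + 4.80 + 3.93 + 53.78
= 332.51 mOsm/kg ≈ 332.5 mOsm/kg
Osmolar gap = measured − calculated = 341 − 332.5 = 8.5 mOsm/kg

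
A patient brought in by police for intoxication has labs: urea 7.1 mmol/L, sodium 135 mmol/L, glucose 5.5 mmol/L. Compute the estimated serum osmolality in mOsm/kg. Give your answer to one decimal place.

Calculated osmolality = 2·Na + glucose + urea
= 2·135 + 5.5 + 7.1
= 270 + 5.50 + 7.10
= 282.6 mOsm/kg

282.6 mOsm/kg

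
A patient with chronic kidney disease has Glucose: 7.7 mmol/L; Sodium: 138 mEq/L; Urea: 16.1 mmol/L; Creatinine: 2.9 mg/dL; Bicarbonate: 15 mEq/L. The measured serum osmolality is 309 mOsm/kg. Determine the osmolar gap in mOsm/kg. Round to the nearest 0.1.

Calculated osmolality = 2·Na + glucose + urea
= 2·138 + 7.7 + 16.1
= 276 + 7.70 + 16.10
= 299.8 mOsm/kg ≈ 299.8 mOsm/kg
Osmolar gap = measured − calculated = 309 − 299.8 = 9.2 mOsm/kg

9.2 mOsm/kg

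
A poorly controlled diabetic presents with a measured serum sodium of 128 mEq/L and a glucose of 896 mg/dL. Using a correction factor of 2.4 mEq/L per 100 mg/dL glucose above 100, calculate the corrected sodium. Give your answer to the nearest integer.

147 mEq/L

Corrected Na = measured Na + 2.4 · (glucose − 100)/100
= 128 + 2.4 · (896 − 100)/100
= 128 + 19.1
= 147.1 mEq/L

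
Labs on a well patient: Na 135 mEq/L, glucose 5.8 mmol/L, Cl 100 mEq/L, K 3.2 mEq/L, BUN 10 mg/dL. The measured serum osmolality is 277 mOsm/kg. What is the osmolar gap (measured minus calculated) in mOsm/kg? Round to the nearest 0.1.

-2.4 mOsm/kg

Calculated osmolality = 2·Na + glucose + BUN/2.8
= 2·135 + 5.8 + 10/2.8
= 270 + 5.80 + 3.57
= 279.37 mOsm/kg ≈ 279.4 mOsm/kg
Osmolar gap = measured − calculated = 277 − 279.4 = -2.4 mOsm/kg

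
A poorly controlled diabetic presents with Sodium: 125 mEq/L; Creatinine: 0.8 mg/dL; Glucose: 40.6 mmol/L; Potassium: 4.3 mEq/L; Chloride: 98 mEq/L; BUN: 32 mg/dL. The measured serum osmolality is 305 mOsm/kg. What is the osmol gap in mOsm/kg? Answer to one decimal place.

Calculated osmolality = 2·Na + glucose + BUN/2.8
= 2·125 + 40.6 + 32/2.8
= 250 + 40.60 + 11.43
= 302.03 mOsm/kg ≈ 302.0 mOsm/kg
Osmolar gap = measured − calculated = 305 − 302.0 = 3.0 mOsm/kg

3.0 mOsm/kg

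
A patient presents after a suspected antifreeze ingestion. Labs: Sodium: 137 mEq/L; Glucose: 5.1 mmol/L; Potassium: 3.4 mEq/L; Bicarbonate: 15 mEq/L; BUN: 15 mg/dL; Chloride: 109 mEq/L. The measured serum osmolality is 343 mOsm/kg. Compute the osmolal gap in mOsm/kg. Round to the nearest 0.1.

58.5 mOsm/kg

Calculated osmolality = 2·Na + glucose + BUN/2.8
= 2·137 + 5.1 + 15/2.8
= 274 + 5.10 + 5.36
= 284.46 mOsm/kg ≈ 284.5 mOsm/kg
Osmolar gap = measured − calculated = 343 − 284.5 = 58.5 mOsm/kg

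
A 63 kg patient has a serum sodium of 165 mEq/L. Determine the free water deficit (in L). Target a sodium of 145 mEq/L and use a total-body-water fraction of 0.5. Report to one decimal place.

4.3 L

TBW = 0.5 · 63 = 31.5 L
Free water deficit = TBW · (Na/145 − 1)
= 31.5 · (165/145 − 1)
= 31.5 · 0.1379
= 4.34 L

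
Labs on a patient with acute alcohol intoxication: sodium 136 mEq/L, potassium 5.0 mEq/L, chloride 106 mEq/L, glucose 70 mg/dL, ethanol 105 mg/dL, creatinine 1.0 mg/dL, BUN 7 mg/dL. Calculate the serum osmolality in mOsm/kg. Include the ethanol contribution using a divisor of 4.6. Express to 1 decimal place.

Calculated osmolality = 2·Na + glucose/18 + BUN/2.8 + ethanol/4.6
= 2·136 + 70/18 + 7/2.8 + 105/4.6
= 272 + 3.89 + 2.50 + 22.83
= 301.22 mOsm/kg

301.2 mOsm/kg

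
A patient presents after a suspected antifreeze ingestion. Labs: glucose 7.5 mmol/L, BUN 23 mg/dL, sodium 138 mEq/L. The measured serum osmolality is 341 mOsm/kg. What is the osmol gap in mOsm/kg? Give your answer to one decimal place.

49.3 mOsm/kg

Calculated osmolality = 2·Na + glucose + BUN/2.8
= 2·138 + 7.5 + 23/2.8
= 276 + 7.50 + 8.21
= 291.71 mOsm/kg ≈ 291.7 mOsm/kg
Osmolar gap = measured − calculated = 341 − 291.7 = 49.3 mOsm/kg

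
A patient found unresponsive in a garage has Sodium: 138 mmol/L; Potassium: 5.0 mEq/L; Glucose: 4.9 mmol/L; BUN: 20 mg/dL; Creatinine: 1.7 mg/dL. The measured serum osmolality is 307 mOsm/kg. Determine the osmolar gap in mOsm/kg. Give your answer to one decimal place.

Calculated osmolality = 2·Na + glucose + BUN/2.8
= 2·138 + 4.9 + 20/2.8
= 276 + 4.90 + 7.14
= 288.04 mOsm/kg ≈ 288.0 mOsm/kg
Osmolar gap = measured − calculated = 307 − 288.0 = 19.0 mOsm/kg

19.0 mOsm/kg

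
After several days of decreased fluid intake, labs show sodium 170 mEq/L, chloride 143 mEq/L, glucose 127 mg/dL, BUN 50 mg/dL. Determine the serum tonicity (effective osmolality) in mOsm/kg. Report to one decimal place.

347.1 mOsm/kg

Effective osmolality excludes urea (freely permeant across cell membranes):
2·Na + glucose/18
= 2·170 + 127/18
= 340 + 7.06
= 347.06 mOsm/kg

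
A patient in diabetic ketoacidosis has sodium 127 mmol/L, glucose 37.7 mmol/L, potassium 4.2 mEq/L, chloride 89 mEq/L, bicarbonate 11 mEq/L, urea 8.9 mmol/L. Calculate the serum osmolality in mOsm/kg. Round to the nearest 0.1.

300.6 mOsm/kg

Calculated osmolality = 2·Na + glucose + urea
= 2·127 + 37.7 + 8.9
= 254 + 37.70 + 8.90
= 300.6 mOsm/kg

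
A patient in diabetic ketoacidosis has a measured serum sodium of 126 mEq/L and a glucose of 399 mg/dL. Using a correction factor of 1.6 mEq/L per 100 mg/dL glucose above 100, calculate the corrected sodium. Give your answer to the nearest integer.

Corrected Na = measured Na + 1.6 · (glucose − 100)/100
= 126 + 1.6 · (399 − 100)/100
= 126 + 4.8
= 130.8 mEq/L

131 mEq/L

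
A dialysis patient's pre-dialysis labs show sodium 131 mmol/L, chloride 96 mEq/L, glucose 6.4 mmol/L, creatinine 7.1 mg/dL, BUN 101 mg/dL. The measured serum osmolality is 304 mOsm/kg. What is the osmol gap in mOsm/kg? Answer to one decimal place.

-0.5 mOsm/kg

Calculated osmolality = 2·Na + glucose + BUN/2.8
= 2·131 + 6.4 + 101/2.8
= 262 + 6.40 + 36.07
= 304.47 mOsm/kg ≈ 304.5 mOsm/kg
Osmolar gap = measured − calculated = 304 − 304.5 = -0.5 mOsm/kg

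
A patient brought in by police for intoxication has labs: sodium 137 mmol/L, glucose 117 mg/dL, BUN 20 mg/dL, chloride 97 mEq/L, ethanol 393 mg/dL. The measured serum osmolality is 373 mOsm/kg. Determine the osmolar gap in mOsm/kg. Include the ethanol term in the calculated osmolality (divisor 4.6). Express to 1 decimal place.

-0.1 mOsm/kg

Calculated osmolality = 2·Na + glucose/18 + BUN/2.8 + ethanol/4.6
= 2·137 + 117/18 + 20/2.8 + 393/4.6
= 274 + 6.50 + 7.14 + 85.43
= 373.07 mOsm/kg ≈ 373.1 mOsm/kg
Osmolar gap = measured − calculated = 373 − 373.1 = -0.1 mOsm/kg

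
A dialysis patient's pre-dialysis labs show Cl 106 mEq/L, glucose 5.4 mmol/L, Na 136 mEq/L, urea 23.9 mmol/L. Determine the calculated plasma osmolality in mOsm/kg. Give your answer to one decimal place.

Calculated osmolality = 2·Na + glucose + urea
= 2·136 + 5.4 + 23.9
= 272 + 5.40 + 23.90
= 301.3 mOsm/kg

301.3 mOsm/kg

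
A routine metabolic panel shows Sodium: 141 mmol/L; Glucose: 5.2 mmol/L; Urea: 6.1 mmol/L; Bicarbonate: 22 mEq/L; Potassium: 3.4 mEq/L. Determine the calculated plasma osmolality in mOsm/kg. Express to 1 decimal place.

293.3 mOsm/kg

Calculated osmolality = 2·Na + glucose + urea
= 2·141 + 5.2 + 6.1
= 282 + 5.20 + 6.10
= 293.3 mOsm/kg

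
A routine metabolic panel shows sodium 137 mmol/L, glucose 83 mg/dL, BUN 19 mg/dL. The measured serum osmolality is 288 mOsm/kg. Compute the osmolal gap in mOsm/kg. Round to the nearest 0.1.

2.6 mOsm/kg

Calculated osmolality = 2·Na + glucose/18 + BUN/2.8
= 2·137 + 83/18 + 19/2.8
= 274 + 4.61 + 6.79
= 285.4 mOsm/kg ≈ 285.4 mOsm/kg
Osmolar gap = measured − calculated = 288 − 285.4 = 2.6 mOsm/kg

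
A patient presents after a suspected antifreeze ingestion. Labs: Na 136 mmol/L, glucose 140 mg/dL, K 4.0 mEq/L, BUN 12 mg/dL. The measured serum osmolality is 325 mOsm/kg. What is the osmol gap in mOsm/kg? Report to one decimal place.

Calculated osmolality = 2·Na + glucose/18 + BUN/2.8
= 2·136 + 140/18 + 12/2.8
= 272 + 7.78 + 4.29
= 284.07 mOsm/kg ≈ 284.1 mOsm/kg
Osmolar gap = measured − calculated = 325 − 284.1 = 40.9 mOsm/kg

40.9 mOsm/kg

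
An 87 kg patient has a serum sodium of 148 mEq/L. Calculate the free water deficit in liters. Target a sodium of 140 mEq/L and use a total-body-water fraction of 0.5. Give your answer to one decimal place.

TBW = 0.5 · 87 = 43.5 L
Free water deficit = TBW · (Na/140 − 1)
= 43.5 · (148/140 − 1)
= 43.5 · 0.0571
= 2.48 L

2.5 L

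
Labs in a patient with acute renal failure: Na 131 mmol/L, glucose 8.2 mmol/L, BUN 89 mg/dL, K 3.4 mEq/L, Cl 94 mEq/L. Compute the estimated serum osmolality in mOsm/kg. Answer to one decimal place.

Calculated osmolality = 2·Na + glucose + BUN/2.8
= 2·131 + 8.2 + 89/2.8
= 262 + 8.20 + 31.79
= 301.99 mOsm/kg

302.0 mOsm/kg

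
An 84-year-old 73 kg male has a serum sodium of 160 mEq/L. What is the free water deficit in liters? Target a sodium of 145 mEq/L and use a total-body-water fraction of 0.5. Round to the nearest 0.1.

TBW = 0.5 · 73 = 36.5 L
Free water deficit = TBW · (Na/145 − 1)
= 36.5 · (160/145 − 1)
= 36.5 · 0.1034
= 3.77 L

3.8 L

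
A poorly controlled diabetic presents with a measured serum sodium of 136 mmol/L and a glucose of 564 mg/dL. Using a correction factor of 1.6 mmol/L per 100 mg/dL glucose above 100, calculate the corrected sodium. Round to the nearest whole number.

143 mmol/L

Corrected Na = measured Na + 1.6 · (glucose − 100)/100
= 136 + 1.6 · (564 − 100)/100
= 136 + 7.4
= 143.4 mmol/L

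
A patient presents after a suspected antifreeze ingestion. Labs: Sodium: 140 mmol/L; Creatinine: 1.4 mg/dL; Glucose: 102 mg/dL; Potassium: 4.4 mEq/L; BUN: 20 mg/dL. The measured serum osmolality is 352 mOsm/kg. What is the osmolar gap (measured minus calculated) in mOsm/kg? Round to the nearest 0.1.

59.2 mOsm/kg

Calculated osmolality = 2·Na + glucose/18 + BUN/2.8
= 2·140 + 102/18 + 20/2.8
= 280 + 5.67 + 7.14
= 292.81 mOsm/kg ≈ 292.8 mOsm/kg
Osmolar gap = measured − calculated = 352 − 292.8 = 59.2 mOsm/kg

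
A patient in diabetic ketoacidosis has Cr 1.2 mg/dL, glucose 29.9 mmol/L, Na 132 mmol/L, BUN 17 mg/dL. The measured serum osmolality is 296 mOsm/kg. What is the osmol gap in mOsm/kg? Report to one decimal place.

Calculated osmolality = 2·Na + glucose + BUN/2.8
= 2·132 + 29.9 + 17/2.8
= 264 + 29.90 + 6.07
= 299.97 mOsm/kg ≈ 300.0 mOsm/kg
Osmolar gap = measured − calculated = 296 − 300.0 = -4.0 mOsm/kg

-4.0 mOsm/kg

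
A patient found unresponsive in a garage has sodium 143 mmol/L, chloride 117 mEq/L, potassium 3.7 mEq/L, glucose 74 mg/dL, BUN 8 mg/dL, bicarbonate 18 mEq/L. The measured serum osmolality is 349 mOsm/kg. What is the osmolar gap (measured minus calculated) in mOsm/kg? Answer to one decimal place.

56.0 mOsm/kg

Calculated osmolality = 2·Na + glucose/18 + BUN/2.8
= 2·143 + 74/18 + 8/2.8
= 286 + 4.11 + 2.86
= 292.97 mOsm/kg ≈ 293.0 mOsm/kg
Osmolar gap = measured − calculated = 349 − 293.0 = 56.0 mOsm/kg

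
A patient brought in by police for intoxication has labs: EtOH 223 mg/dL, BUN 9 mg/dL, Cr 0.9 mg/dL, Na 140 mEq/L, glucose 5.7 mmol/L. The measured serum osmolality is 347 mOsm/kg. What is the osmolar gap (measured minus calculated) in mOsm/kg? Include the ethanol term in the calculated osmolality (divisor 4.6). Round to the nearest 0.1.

Calculated osmolality = 2·Na + glucose + BUN/2.8 + ethanol/4.6
= 2·140 + 5.7 + 9/2.8 + 223/4.6
= 280 + 5.70 + 3.21 + 48.48
= 337.39 mOsm/kg ≈ 337.4 mOsm/kg
Osmolar gap = measured − calculated = 347 − 337.4 = 9.6 mOsm/kg

9.6 mOsm/kg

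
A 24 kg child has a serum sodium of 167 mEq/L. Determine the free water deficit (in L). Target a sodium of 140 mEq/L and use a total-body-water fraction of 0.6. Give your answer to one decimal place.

2.8 L

TBW = 0.6 · 24 = 14.4 L
Free water deficit = TBW · (Na/140 − 1)
= 14.4 · (167/140 − 1)
= 14.4 · 0.1929
= 2.78 L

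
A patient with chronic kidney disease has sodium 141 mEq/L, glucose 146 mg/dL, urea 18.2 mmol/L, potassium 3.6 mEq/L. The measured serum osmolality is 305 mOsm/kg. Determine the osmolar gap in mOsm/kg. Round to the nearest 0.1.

Calculated osmolality = 2·Na + glucose/18 + urea
= 2·141 + 146/18 + 18.2
= 282 + 8.11 + 18.20
= 308.31 mOsm/kg ≈ 308.3 mOsm/kg
Osmolar gap = measured − calculated = 305 − 308.3 = -3.3 mOsm/kg

-3.3 mOsm/kg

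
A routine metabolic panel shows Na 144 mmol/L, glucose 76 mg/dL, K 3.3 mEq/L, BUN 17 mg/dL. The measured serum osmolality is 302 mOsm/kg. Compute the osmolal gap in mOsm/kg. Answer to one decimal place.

Calculated osmolality = 2·Na + glucose/18 + BUN/2.8
= 2·144 + 76/18 + 17/2.8
= 288 + 4.22 + 6.07
= 298.29 mOsm/kg ≈ 298.3 mOsm/kg
Osmolar gap = measured − calculated = 302 − 298.3 = 3.7 mOsm/kg

3.7 mOsm/kg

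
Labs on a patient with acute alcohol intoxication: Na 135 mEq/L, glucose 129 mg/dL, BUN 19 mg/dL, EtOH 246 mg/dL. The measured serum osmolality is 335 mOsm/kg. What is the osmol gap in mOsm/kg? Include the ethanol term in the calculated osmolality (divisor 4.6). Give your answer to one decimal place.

Calculated osmolality = 2·Na + glucose/18 + BUN/2.8 + ethanol/4.6
= 2·135 + 129/18 + 19/2.8 + 246/4.6
= 270 + 7.17 + 6.79 + 53.48
= 337.44 mOsm/kg ≈ 337.4 mOsm/kg
Osmolar gap = measured − calculated = 335 − 337.4 = -2.4 mOsm/kg

-2.4 mOsm/kg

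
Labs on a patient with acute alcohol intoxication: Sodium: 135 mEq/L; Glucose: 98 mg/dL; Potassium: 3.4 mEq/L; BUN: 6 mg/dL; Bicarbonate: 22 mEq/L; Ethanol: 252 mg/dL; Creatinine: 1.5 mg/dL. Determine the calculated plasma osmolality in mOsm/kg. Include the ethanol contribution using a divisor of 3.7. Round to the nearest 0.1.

345.7 mOsm/kg

Calculated osmolality = 2·Na + glucose/18 + BUN/2.8 + ethanol/3.7
= 2·135 + 98/18 + 6/2.8 + 252/3.7
= 270 + 5.44 + 2.14 + 68.11
= 345.69 mOsm/kg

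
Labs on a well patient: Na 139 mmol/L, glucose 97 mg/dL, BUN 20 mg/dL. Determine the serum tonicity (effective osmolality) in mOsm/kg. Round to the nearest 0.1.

283.4 mOsm/kg

Effective osmolality excludes urea (freely permeant across cell membranes):
2·Na + glucose/18
= 2·139 + 97/18
= 278 + 5.39
= 283.39 mOsm/kg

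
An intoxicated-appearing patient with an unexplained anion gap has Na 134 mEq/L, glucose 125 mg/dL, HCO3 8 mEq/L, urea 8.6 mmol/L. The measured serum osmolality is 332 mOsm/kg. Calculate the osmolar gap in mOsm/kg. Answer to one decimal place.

Calculated osmolality = 2·Na + glucose/18 + urea
= 2·134 + 125/18 + 8.6
= 268 + 6.94 + 8.60
= 283.54 mOsm/kg ≈ 283.5 mOsm/kg
Osmolar gap = measured − calculated = 332 − 283.5 = 48.5 mOsm/kg

48.5 mOsm/kg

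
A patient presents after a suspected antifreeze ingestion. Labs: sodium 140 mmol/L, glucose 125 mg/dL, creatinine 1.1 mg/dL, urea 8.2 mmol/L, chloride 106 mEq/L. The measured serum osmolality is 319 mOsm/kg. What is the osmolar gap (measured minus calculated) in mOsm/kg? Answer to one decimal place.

23.9 mOsm/kg

Calculated osmolality = 2·Na + glucose/18 + urea
= 2·140 + 125/18 + 8.2
= 280 + 6.94 + 8.20
= 295.14 mOsm/kg ≈ 295.1 mOsm/kg
Osmolar gap = measured − calculated = 319 − 295.1 = 23.9 mOsm/kg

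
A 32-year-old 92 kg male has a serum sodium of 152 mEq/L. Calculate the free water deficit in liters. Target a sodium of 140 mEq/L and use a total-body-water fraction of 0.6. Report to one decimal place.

4.7 L

TBW = 0.6 · 92 = 55.2 L
Free water deficit = TBW · (Na/140 − 1)
= 55.2 · (152/140 − 1)
= 55.2 · 0.0857
= 4.73 L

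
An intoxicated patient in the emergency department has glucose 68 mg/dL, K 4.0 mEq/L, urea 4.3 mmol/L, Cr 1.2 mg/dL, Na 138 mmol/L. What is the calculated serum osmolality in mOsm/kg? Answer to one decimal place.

284.1 mOsm/kg

Calculated osmolality = 2·Na + glucose/18 + urea
= 2·138 + 68/18 + 4.3
= 276 + 3.78 + 4.30
= 284.08 mOsm/kg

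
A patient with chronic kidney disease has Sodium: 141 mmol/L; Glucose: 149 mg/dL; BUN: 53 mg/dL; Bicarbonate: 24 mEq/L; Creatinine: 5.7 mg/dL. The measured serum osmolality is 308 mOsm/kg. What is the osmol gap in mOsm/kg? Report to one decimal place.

-1.2 mOsm/kg

Calculated osmolality = 2·Na + glucose/18 + BUN/2.8
= 2·141 + 149/18 + 53/2.8
= 282 + 8.28 + 18.93
= 309.21 mOsm/kg ≈ 309.2 mOsm/kg
Osmolar gap = measured − calculated = 308 − 309.2 = -1.2 mOsm/kg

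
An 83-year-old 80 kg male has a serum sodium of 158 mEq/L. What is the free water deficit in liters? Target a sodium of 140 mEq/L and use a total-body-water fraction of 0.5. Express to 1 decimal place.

TBW = 0.5 · 80 = 40 L
Free water deficit = TBW · (Na/140 − 1)
= 40 · (158/140 − 1)
= 40 · 0.1286
= 5.14 L

5.1 L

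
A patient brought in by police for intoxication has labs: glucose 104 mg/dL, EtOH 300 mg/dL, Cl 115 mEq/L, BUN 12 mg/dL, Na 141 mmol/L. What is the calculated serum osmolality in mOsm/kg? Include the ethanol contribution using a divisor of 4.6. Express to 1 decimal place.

Calculated osmolality = 2·Na + glucose/18 + BUN/2.8 + ethanol/4.6
= 2·141 + 104/18 + 12/2.8 + 300/4.6
= 282 + 5.78 + 4.29 + 65.22
= 357.29 mOsm/kg

357.3 mOsm/kg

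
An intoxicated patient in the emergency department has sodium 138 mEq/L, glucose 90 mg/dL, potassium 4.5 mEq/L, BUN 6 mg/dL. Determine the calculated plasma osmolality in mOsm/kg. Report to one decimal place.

283.1 mOsm/kg

Calculated osmolality = 2·Na + glucose/18 + BUN/2.8
= 2·138 + 90/18 + 6/2.8
= 276 + 5 + 2.14
= 283.14 mOsm/kg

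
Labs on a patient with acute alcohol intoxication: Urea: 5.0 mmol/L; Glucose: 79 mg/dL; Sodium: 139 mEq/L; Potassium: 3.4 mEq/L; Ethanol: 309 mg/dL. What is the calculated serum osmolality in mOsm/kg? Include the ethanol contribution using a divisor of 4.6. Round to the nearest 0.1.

354.6 mOsm/kg

Calculated osmolality = 2·Na + glucose/18 + urea + ethanol/4.6
= 2·139 + 79/18 + 5 + 309/4.6
= 278 + 4.39 + 5 + 67.17
= 354.56 mOsm/kg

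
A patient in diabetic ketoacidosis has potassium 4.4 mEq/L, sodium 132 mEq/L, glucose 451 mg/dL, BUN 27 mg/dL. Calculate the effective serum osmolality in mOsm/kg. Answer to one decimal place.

289.1 mOsm/kg

Effective osmolality excludes urea (freely permeant across cell membranes):
2·Na + glucose/18
= 2·132 + 451/18
= 264 + 25.06
= 289.06 mOsm/kg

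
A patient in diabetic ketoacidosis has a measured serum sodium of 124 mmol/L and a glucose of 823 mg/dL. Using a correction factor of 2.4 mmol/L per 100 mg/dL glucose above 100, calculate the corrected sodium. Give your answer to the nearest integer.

141 mmol/L

Corrected Na = measured Na + 2.4 · (glucose − 100)/100
= 124 + 2.4 · (823 − 100)/100
= 124 + 17.4
= 141.4 mmol/L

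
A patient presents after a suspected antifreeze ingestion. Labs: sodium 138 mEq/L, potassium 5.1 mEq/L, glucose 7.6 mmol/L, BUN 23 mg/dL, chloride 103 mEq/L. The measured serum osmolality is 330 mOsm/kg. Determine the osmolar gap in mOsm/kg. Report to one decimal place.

38.2 mOsm/kg

Calculated osmolality = 2·Na + glucose + BUN/2.8
= 2·138 + 7.6 + 23/2.8
= 276 + 7.60 + 8.21
= 291.81 mOsm/kg ≈ 291.8 mOsm/kg
Osmolar gap = measured − calculated = 330 − 291.8 = 38.2 mOsm/kg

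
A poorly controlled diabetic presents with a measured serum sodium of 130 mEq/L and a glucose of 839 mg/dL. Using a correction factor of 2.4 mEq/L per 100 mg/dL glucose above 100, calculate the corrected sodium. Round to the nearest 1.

148 mEq/L

Corrected Na = measured Na + 2.4 · (glucose − 100)/100
= 130 + 2.4 · (839 − 100)/100
= 130 + 17.7
= 147.7 mEq/L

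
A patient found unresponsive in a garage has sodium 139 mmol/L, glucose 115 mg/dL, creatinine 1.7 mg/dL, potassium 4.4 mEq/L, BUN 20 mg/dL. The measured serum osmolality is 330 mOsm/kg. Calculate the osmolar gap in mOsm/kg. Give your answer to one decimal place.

38.5 mOsm/kg

Calculated osmolality = 2·Na + glucose/18 + BUN/2.8
= 2·139 + 115/18 + 20/2.8
= 278 + 6.39 + 7.14
= 291.53 mOsm/kg ≈ 291.5 mOsm/kg
Osmolar gap = measured − calculated = 330 − 291.5 = 38.5 mOsm/kg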